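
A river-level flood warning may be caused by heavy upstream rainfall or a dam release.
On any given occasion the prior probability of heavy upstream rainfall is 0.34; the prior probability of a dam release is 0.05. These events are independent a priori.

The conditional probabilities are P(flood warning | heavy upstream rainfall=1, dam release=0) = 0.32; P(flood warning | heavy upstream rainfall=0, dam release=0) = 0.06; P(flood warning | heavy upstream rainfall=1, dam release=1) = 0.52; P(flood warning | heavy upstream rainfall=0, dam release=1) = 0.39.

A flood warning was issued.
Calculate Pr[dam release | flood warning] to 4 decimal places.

Pr[dam release | flood warning] ≈ 0.1334

P(flood warning) = 0.06×0.66×0.95 + 0.39×0.66×0.05 + 0.32×0.34×0.95 + 0.52×0.34×0.05 = 0.037620 + 0.012870 + 0.103360 + 0.008840 = 0.162690
The dam release-present share is 0.012870 + 0.008840 = 0.021710.
Hence the posterior is 0.021710/0.162690 ≈ 0.1334.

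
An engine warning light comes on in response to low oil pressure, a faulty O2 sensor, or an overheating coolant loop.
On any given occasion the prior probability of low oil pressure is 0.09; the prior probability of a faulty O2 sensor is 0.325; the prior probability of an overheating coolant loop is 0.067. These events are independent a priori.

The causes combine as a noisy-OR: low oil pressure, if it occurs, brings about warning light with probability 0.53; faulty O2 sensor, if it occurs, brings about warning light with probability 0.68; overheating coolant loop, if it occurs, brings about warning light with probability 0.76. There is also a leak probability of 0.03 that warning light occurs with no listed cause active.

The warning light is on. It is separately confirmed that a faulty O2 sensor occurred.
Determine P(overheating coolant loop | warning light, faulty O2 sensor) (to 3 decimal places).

P(overheating coolant loop | warning light, faulty O2 sensor) ≈ 0.087

Under noisy-OR, P(warning light | causes) = 1 − (1−0.03)·∏(1−qᵢ) over the active causes.
Weight on overheating coolant loop=true, given the evidence: 0.056428 + 0.005819 = 0.062247
The normalizing constant is 0.6896*0.91*0.933 + 0.925504*0.91*0.067 + 0.854112*0.09*0.933 + 0.964987*0.09*0.067 = 0.719458
Posterior = 0.062247 / 0.719458 ≈ 0.087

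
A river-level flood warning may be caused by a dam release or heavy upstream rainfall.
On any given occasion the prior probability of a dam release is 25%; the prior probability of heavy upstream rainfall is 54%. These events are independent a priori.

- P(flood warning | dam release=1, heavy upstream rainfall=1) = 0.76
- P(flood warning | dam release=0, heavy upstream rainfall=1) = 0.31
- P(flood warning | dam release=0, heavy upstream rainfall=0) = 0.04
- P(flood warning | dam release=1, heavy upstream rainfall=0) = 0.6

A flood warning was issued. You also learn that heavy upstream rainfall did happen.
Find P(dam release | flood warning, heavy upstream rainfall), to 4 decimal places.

P(dam release | flood warning, heavy upstream rainfall) ≈ 0.4497

P(flood warning | heavy upstream rainfall) = 0.31*0.75 + 0.76*0.25 = 0.232500 + 0.190000 = 0.422500
Of this, 0.190000 comes from 0.76*0.25 (the dam release=true cases).
P(dam release | flood warning, heavy upstream rainfall) = 0.190000 / 0.422500 ≈ 0.4497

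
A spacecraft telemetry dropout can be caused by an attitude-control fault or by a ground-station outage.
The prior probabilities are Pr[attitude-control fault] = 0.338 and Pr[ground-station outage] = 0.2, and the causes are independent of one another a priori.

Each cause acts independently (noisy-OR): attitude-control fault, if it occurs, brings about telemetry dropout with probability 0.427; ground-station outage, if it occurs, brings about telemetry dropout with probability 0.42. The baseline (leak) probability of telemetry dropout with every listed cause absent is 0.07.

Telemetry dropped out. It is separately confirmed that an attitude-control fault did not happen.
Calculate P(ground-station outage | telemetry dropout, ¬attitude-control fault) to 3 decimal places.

P(ground-station outage | telemetry dropout, ¬attitude-control fault) ≈ 0.622

Under noisy-OR, P(telemetry dropout | causes) = 1 − (1−0.07)·∏(1−qᵢ) over the active causes.
P(telemetry dropout | ¬attitude-control fault) = 0.07·0.8 + 0.4606·0.2 = 0.056000 + 0.092120 = 0.148120
Restricting to configurations with ground-station outage present: 0.4606·0.2 = 0.092120.
Hence the posterior is 0.092120/0.148120 ≈ 0.622.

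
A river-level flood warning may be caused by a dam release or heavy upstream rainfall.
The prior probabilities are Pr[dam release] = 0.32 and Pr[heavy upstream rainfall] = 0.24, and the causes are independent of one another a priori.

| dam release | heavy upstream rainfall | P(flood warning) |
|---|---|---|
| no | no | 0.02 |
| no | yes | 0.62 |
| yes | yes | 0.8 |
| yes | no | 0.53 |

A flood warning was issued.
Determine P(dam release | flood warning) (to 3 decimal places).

P(dam release | flood warning) ≈ 0.631

P(flood warning) = 0.02×0.68×0.76 + 0.62×0.68×0.24 + 0.53×0.32×0.76 + 0.8×0.32×0.24 = 0.010336 + 0.101184 + 0.128896 + 0.061440 = 0.301856
Restricting to configurations with dam release present: 0.128896 + 0.061440 = 0.190336.
So P(dam release | flood warning) = 0.190336/0.301856 ≈ 0.631.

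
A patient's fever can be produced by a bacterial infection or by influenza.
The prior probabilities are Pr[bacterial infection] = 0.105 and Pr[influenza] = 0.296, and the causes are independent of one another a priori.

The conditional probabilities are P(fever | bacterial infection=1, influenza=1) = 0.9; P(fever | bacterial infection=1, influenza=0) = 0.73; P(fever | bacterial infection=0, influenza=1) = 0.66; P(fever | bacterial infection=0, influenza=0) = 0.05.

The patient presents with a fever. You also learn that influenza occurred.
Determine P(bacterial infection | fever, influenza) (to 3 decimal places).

P(bacterial infection | fever, influenza) ≈ 0.138

By total probability over both values of bacterial infection:
  P(fever | influenza) = 0.66*0.895 + 0.9*0.105
        = 0.590700 + 0.094500 = 0.685200
Keeping only the bacterial infection-present terms gives 0.094500, so
  P(bacterial infection | fever, influenza) = 0.094500 / 0.685200 ≈ 0.138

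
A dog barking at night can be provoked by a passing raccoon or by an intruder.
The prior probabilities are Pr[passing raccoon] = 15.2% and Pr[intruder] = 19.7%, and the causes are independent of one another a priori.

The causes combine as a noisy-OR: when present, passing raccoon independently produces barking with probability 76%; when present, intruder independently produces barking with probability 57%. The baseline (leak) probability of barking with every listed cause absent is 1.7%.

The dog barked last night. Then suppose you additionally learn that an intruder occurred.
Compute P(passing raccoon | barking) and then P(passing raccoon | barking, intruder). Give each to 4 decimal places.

P(passing raccoon | barking) ≈ 0.5266; P(passing raccoon | barking, intruder) ≈ 0.2181

Under noisy-OR, P(barking | causes) = 1 − (1−0.017)·∏(1−qᵢ) over the active causes.
Numerator (weight on configurations with passing raccoon): 0.093261 + 0.026906 = 0.120167
Normalizer over all consistent configurations: 0.017·0.848·0.803 + 0.57731·0.848·0.197 + 0.76408·0.152·0.803 + 0.898554·0.152·0.197 = 0.228186
Posterior = 0.120167 / 0.228186 ≈ 0.5266

Now condition on the additional information:
P(barking | intruder) = 0.57731*0.848 + 0.898554*0.152 = 0.489559 + 0.136580 = 0.626139
Restricting to configurations with passing raccoon present: 0.898554*0.152 = 0.136580.
P(passing raccoon | barking, intruder) = 0.136580 / 0.626139 ≈ 0.2181
Conditioning on intruder lowers the posterior on passing raccoon: the classic explaining-away effect in a common-effect structure.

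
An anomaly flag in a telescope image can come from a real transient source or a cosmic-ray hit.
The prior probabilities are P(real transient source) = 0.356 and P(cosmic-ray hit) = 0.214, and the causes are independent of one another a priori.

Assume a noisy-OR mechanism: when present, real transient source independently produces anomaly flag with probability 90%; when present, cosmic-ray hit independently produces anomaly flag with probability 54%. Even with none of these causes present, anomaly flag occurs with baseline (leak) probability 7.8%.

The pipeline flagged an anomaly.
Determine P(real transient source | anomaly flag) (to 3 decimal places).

P(real transient source | anomaly flag) ≈ 0.733

Under noisy-OR, P(anomaly flag | causes) = 1 − (1−0.078)·∏(1−qᵢ) over the active causes.
Enumerate the 4 (real transient source, cosmic-ray hit) configurations and weight by the priors:
  P(anomaly flag) = 0.078·0.644·0.786 + 0.57588·0.644·0.214 + 0.9078·0.356·0.786 + 0.957588·0.356·0.214
        = 0.039482 + 0.079365 + 0.254017 + 0.072953 = 0.445817
Keeping only the real transient source-present terms gives 0.326970, so
  P(real transient source | anomaly flag) = 0.326970 / 0.445817 ≈ 0.733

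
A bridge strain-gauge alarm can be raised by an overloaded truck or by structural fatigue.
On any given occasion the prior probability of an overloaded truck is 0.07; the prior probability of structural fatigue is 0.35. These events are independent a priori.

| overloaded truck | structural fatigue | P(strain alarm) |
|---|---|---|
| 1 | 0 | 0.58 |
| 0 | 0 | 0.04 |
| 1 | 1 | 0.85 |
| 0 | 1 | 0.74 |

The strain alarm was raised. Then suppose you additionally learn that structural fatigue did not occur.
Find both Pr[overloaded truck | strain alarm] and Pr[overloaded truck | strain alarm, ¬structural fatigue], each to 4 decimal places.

For the numerator, keep only overloaded truck=true terms: 0.026390 + 0.020825 = 0.047215
Normalizer over all consistent configurations: 0.04×0.93×0.65 + 0.74×0.93×0.35 + 0.58×0.07×0.65 + 0.85×0.07×0.35 = 0.312265
P(overloaded truck | strain alarm) = 0.047215/0.312265 ≈ 0.1512

Now condition on the additional information:
Sum P(strain alarm|·) weighted by the priors over both values of overloaded truck:
  P(strain alarm | ¬structural fatigue) = 0.04*0.93 + 0.58*0.07
        = 0.037200 + 0.040600 = 0.077800
Configurations with overloaded truck contribute 0.040600, so
  P(overloaded truck | strain alarm, ¬structural fatigue) = 0.040600 / 0.077800 ≈ 0.5219

Pr[overloaded truck | strain alarm] ≈ 0.1512; Pr[overloaded truck | strain alarm, ¬structural fatigue] ≈ 0.5219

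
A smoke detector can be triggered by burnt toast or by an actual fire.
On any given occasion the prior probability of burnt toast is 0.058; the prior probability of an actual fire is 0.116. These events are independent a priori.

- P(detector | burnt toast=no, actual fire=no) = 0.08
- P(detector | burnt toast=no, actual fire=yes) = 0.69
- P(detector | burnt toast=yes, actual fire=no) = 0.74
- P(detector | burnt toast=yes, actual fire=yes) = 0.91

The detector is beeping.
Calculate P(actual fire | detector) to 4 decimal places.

Weight on actual fire=true, given the evidence: 0.075398 + 0.006122 = 0.081520
Normalizer over all consistent configurations: 0.08×0.942×0.884 + 0.69×0.942×0.116 + 0.74×0.058×0.884 + 0.91×0.058×0.116 = 0.186079
P(actual fire | detector) = 0.081520/0.186079 ≈ 0.4381

P(actual fire | detector) ≈ 0.4381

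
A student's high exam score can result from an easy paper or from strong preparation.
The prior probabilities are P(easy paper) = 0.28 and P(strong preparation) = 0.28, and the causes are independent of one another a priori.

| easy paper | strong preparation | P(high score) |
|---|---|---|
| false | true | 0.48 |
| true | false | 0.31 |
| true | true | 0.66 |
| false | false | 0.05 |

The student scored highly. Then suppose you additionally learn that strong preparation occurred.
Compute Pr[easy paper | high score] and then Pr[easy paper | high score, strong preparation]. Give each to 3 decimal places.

Pr[easy paper | high score] ≈ 0.482; Pr[easy paper | high score, strong preparation] ≈ 0.348

Weight on easy paper=true, given the evidence: 0.062496 + 0.051744 = 0.114240
Normalizer over all consistent configurations: 0.05*0.72*0.72 + 0.48*0.72*0.28 + 0.31*0.28*0.72 + 0.66*0.28*0.28 = 0.236928
Posterior = 0.114240 / 0.236928 ≈ 0.482

With the extra evidence:
By total probability over both values of easy paper:
  P(high score | strong preparation) = 0.48·0.72 + 0.66·0.28
        = 0.345600 + 0.184800 = 0.530400
The terms with easy paper present sum to 0.184800, so
  P(easy paper | high score, strong preparation) = 0.184800 / 0.530400 ≈ 0.348
The drop from 0.482 to 0.348 is the explaining-away (discounting) effect.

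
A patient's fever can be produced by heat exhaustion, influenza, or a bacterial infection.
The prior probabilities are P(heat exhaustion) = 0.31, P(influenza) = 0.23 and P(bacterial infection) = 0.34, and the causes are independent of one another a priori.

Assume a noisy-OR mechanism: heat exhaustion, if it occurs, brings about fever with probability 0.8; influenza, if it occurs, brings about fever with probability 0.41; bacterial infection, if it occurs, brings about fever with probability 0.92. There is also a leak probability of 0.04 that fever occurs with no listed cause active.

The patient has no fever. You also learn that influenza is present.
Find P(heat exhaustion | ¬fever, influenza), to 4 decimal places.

Under noisy-OR, P(fever | causes) = 1 − (1−0.04)·∏(1−qᵢ) over the active causes.
Sum P(¬fever|·) weighted by the priors over the 4 (heat exhaustion, bacterial infection) configurations:
  P(¬fever | influenza) = 0.5664*0.69*0.66 + 0.045312*0.69*0.34 + 0.11328*0.31*0.66 + 0.009062*0.31*0.34
        = 0.257939 + 0.010630 + 0.023177 + 0.000955 = 0.292701
Keeping only the heat exhaustion-present terms gives 0.024132, so
  P(heat exhaustion | ¬fever, influenza) = 0.024132 / 0.292701 ≈ 0.0824

P(heat exhaustion | ¬fever, influenza) ≈ 0.0824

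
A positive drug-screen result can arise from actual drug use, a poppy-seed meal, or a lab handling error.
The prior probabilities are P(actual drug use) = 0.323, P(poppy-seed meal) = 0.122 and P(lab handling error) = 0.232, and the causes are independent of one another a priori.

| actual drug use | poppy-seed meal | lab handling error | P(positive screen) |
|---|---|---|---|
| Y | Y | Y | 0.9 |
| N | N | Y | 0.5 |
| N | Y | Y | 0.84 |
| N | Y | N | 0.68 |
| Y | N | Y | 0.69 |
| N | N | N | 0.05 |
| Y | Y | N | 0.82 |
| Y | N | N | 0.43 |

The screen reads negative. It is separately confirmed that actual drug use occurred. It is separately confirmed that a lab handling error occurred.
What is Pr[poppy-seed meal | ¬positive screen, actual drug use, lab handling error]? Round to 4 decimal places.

By total probability over both values of poppy-seed meal:
  P(¬positive screen | actual drug use, lab handling error) = 0.31*0.878 + 0.1*0.122
        = 0.272180 + 0.012200 = 0.284380
The terms with poppy-seed meal present sum to 0.012200, so
  P(poppy-seed meal | ¬positive screen, actual drug use, lab handling error) = 0.012200 / 0.284380 ≈ 0.0429

Pr[poppy-seed meal | ¬positive screen, actual drug use, lab handling error] ≈ 0.0429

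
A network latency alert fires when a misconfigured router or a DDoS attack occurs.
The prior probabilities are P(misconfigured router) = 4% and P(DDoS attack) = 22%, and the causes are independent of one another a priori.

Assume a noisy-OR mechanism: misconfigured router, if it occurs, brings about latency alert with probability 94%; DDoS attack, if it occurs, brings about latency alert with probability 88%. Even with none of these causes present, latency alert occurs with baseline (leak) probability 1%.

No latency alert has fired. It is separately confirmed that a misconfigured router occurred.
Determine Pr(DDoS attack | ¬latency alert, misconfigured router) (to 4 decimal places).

Under noisy-OR, P(latency alert | causes) = 1 − (1−0.01)·∏(1−qᵢ) over the active causes.
Sum P(¬latency alert|·) weighted by the priors over both values of DDoS attack:
  P(¬latency alert | misconfigured router) = 0.0594*0.78 + 0.007128*0.22
        = 0.046332 + 0.001568 = 0.047900
Configurations with DDoS attack contribute 0.001568, so
  P(DDoS attack | ¬latency alert, misconfigured router) = 0.001568 / 0.047900 ≈ 0.0327

Pr(DDoS attack | ¬latency alert, misconfigured router) ≈ 0.0327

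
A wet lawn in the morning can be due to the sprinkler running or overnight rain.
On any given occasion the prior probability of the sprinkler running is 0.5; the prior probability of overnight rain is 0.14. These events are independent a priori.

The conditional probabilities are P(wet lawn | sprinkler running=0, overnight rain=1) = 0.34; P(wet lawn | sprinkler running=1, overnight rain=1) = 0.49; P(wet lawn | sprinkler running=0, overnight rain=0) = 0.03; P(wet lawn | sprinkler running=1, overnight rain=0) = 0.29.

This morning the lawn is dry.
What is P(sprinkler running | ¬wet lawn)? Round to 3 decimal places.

Numerator (weight on configurations with sprinkler running): 0.305300 + 0.035700 = 0.341000
Denominator P(¬wet lawn): 0.97*0.5*0.86 + 0.66*0.5*0.14 + 0.71*0.5*0.86 + 0.51*0.5*0.14 = 0.804300
P(sprinkler running | ¬wet lawn) = 0.341000/0.804300 ≈ 0.424

P(sprinkler running | ¬wet lawn) ≈ 0.424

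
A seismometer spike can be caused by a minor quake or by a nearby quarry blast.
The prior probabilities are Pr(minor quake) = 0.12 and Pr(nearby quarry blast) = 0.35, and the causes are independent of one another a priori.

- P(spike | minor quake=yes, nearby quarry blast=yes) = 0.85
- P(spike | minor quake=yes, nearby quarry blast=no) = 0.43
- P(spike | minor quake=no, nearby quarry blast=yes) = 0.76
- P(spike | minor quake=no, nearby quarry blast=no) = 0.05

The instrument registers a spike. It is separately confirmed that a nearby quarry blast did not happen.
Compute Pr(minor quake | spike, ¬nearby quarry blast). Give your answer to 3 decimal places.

Sum P(spike|·) weighted by the priors over both values of minor quake:
  P(spike | ¬nearby quarry blast) = 0.05*0.88 + 0.43*0.12
        = 0.044000 + 0.051600 = 0.095600
Configurations with minor quake contribute 0.051600, so
  P(minor quake | spike, ¬nearby quarry blast) = 0.051600 / 0.095600 ≈ 0.540

Pr(minor quake | spike, ¬nearby quarry blast) ≈ 0.540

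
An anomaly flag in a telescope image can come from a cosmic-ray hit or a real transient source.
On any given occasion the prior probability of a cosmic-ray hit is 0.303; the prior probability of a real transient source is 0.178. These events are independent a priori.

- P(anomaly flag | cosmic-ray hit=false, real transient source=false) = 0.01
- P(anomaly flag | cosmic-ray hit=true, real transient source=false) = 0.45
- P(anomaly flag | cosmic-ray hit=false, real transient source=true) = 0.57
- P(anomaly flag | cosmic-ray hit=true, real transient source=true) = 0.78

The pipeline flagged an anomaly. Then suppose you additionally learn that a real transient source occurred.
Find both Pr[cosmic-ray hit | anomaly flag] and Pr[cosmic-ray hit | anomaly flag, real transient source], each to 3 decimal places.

Pr[cosmic-ray hit | anomaly flag] ≈ 0.668; Pr[cosmic-ray hit | anomaly flag, real transient source] ≈ 0.373

Numerator (weight on configurations with cosmic-ray hit): 0.112080 + 0.042069 = 0.154149
The normalizing constant is 0.01*0.697*0.822 + 0.57*0.697*0.178 + 0.45*0.303*0.822 + 0.78*0.303*0.178 = 0.230596
P(cosmic-ray hit | anomaly flag) = 0.154149/0.230596 ≈ 0.668

Now also conditioning on real transient source=true:
Numerator (weight on configurations with cosmic-ray hit): 0.78·0.303 = 0.236340
Normalizer over all consistent configurations: 0.57·0.697 + 0.78·0.303 = 0.633630
P(cosmic-ray hit | anomaly flag, real transient source) = 0.236340/0.633630 ≈ 0.373
The drop from 0.668 to 0.373 is the explaining-away (discounting) effect.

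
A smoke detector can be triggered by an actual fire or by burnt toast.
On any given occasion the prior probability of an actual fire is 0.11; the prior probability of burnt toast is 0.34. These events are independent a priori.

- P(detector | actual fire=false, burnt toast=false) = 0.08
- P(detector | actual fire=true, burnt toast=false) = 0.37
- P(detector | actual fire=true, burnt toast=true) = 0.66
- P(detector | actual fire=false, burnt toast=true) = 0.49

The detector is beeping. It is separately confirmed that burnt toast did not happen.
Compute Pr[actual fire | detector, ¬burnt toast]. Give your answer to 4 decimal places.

P(detector | ¬burnt toast) = 0.08*0.89 + 0.37*0.11 = 0.071200 + 0.040700 = 0.111900
Restricting to configurations with actual fire present: 0.37*0.11 = 0.040700.
P(actual fire | detector, ¬burnt toast) = 0.040700 / 0.111900 ≈ 0.3637

Pr[actual fire | detector, ¬burnt toast] ≈ 0.3637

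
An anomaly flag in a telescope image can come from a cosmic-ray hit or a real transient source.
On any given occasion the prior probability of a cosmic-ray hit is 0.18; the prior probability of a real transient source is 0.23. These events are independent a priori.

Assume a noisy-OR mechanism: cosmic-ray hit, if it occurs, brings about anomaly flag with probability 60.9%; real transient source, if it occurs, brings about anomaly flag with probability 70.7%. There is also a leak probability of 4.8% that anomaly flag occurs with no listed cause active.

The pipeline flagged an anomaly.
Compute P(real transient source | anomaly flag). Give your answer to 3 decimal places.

Under noisy-OR, P(anomaly flag | causes) = 1 − (1−0.048)·∏(1−qᵢ) over the active causes.
Enumerate the 4 (cosmic-ray hit, real transient source) configurations and weight by the priors:
  P(anomaly flag) = 0.048*0.82*0.77 + 0.721064*0.82*0.23 + 0.627768*0.18*0.77 + 0.890936*0.18*0.23
        = 0.030307 + 0.135993 + 0.087009 + 0.036885 = 0.290194
Keeping only the real transient source-present terms gives 0.172878, so
  P(real transient source | anomaly flag) = 0.172878 / 0.290194 ≈ 0.596

P(real transient source | anomaly flag) ≈ 0.596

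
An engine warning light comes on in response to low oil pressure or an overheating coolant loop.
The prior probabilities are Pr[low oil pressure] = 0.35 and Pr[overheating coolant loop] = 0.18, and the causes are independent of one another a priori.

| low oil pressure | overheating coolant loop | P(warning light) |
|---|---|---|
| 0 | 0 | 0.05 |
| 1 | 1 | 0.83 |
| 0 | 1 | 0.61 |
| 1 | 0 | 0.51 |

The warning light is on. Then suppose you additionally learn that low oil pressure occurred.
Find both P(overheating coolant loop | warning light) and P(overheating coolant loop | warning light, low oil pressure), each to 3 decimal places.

P(overheating coolant loop | warning light) ≈ 0.417; P(overheating coolant loop | warning light, low oil pressure) ≈ 0.263

For the numerator, keep only overheating coolant loop=true terms: 0.071370 + 0.052290 = 0.123660
Denominator P(warning light): 0.05×0.65×0.82 + 0.61×0.65×0.18 + 0.51×0.35×0.82 + 0.83×0.35×0.18 = 0.296680
Posterior = 0.123660 / 0.296680 ≈ 0.417

With the extra evidence:
Sum P(warning light|·) weighted by the priors over both values of overheating coolant loop:
  P(warning light | low oil pressure) = 0.51*0.82 + 0.83*0.18
        = 0.418200 + 0.149400 = 0.567600
Keeping only the overheating coolant loop-present terms gives 0.149400, so
  P(overheating coolant loop | warning light, low oil pressure) = 0.149400 / 0.567600 ≈ 0.263
Conditioning on low oil pressure lowers the posterior on overheating coolant loop: the classic explaining-away effect in a common-effect structure.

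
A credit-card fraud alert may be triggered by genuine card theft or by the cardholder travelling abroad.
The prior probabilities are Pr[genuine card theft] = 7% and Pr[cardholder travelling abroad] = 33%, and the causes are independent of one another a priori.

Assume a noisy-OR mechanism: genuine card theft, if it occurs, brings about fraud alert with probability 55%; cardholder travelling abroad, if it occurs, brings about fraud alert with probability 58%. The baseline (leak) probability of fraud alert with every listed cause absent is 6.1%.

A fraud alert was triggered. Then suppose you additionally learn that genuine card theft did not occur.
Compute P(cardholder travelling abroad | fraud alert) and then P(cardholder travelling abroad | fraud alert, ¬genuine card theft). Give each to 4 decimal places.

Under noisy-OR, P(fraud alert | causes) = 1 − (1−0.061)·∏(1−qᵢ) over the active causes.
By total probability over the 4 (genuine card theft, cardholder travelling abroad) configurations:
  P(fraud alert) = 0.061×0.93×0.67 + 0.60562×0.93×0.33 + 0.57745×0.07×0.67 + 0.822529×0.07×0.33
        = 0.038009 + 0.185865 + 0.027082 + 0.019000 = 0.269956
Configurations with cardholder travelling abroad contribute 0.204865, so
  P(cardholder travelling abroad | fraud alert) = 0.204865 / 0.269956 ≈ 0.7589

With the extra evidence:
By total probability over both values of cardholder travelling abroad:
  P(fraud alert | ¬genuine card theft) = 0.061·0.67 + 0.60562·0.33
        = 0.040870 + 0.199855 = 0.240725
Configurations with cardholder travelling abroad contribute 0.199855, so
  P(cardholder travelling abroad | fraud alert, ¬genuine card theft) = 0.199855 / 0.240725 ≈ 0.8302
Ruling out genuine card theft raises the posterior on cardholder travelling abroad — the flip side of explaining away.

P(cardholder travelling abroad | fraud alert) ≈ 0.7589; P(cardholder travelling abroad | fraud alert, ¬genuine card theft) ≈ 0.8302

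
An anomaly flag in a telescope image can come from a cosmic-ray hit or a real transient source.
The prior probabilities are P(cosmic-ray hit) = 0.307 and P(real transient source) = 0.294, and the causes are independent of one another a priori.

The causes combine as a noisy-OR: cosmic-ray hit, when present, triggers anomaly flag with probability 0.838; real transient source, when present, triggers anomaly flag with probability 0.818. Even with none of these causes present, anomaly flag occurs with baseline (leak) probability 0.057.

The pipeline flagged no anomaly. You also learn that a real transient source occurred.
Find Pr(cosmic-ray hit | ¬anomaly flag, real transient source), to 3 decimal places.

Pr(cosmic-ray hit | ¬anomaly flag, real transient source) ≈ 0.067

Under noisy-OR, P(anomaly flag | causes) = 1 − (1−0.057)·∏(1−qᵢ) over the active causes.
P(¬anomaly flag | real transient source) = 0.171626·0.693 + 0.027803·0.307 = 0.118937 + 0.008536 = 0.127473
The cosmic-ray hit-present share is 0.027803·0.307 = 0.008536.
So P(cosmic-ray hit | ¬anomaly flag, real transient source) = 0.008536/0.127473 ≈ 0.067.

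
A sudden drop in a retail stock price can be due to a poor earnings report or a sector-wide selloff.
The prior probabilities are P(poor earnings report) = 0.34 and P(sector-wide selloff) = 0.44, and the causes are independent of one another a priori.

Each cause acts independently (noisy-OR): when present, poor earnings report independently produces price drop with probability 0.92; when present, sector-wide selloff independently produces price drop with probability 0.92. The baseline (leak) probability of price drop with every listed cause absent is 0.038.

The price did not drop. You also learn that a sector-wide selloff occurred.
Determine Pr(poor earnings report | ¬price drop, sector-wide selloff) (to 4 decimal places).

Pr(poor earnings report | ¬price drop, sector-wide selloff) ≈ 0.0396

Under noisy-OR, P(price drop | causes) = 1 − (1−0.038)·∏(1−qᵢ) over the active causes.
For the numerator, keep only poor earnings report=true terms: 0.006157*0.34 = 0.002093
Normalizer over all consistent configurations: 0.07696*0.66 + 0.006157*0.34 = 0.052887
P(poor earnings report | ¬price drop, sector-wide selloff) = 0.002093/0.052887 ≈ 0.0396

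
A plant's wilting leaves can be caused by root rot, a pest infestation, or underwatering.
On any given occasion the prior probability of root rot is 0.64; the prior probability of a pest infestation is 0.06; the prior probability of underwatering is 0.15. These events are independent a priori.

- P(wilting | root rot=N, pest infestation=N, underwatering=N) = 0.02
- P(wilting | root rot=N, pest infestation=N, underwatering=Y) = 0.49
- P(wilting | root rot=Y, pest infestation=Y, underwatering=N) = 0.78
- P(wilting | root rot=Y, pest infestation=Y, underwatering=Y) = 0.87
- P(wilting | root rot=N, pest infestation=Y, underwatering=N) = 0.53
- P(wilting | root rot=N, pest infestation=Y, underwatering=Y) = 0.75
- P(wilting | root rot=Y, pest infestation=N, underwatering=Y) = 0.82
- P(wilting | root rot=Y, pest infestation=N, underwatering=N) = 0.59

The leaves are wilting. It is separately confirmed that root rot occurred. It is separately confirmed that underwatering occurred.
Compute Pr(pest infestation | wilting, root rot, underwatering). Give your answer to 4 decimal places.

Pr(pest infestation | wilting, root rot, underwatering) ≈ 0.0634

P(wilting | root rot, underwatering) = 0.82×0.94 + 0.87×0.06 = 0.770800 + 0.052200 = 0.823000
Restricting to configurations with pest infestation present: 0.87×0.06 = 0.052200.
Hence the posterior is 0.052200/0.823000 ≈ 0.0634.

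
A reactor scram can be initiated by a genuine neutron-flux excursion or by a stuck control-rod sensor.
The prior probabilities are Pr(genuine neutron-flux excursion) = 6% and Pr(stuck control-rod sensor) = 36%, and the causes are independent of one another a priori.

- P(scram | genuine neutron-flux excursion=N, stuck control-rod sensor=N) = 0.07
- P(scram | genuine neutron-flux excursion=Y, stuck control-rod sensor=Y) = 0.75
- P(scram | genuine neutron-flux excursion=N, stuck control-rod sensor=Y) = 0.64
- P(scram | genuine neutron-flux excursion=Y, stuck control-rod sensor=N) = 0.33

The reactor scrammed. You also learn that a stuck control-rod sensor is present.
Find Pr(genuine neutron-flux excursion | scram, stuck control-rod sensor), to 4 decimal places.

Pr(genuine neutron-flux excursion | scram, stuck control-rod sensor) ≈ 0.0696

P(scram | stuck control-rod sensor) = 0.64·0.94 + 0.75·0.06 = 0.601600 + 0.045000 = 0.646600
Of this, 0.045000 comes from 0.75·0.06 (the genuine neutron-flux excursion=true cases).
Hence the posterior is 0.045000/0.646600 ≈ 0.0696.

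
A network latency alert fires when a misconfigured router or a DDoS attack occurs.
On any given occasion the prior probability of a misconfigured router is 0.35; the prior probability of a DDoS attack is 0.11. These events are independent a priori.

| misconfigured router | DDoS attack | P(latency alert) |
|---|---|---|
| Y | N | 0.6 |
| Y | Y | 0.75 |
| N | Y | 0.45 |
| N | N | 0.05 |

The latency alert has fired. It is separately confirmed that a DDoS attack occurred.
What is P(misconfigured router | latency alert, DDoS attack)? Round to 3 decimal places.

Numerator (weight on configurations with misconfigured router): 0.75·0.35 = 0.262500
Denominator P(latency alert | DDoS attack): 0.45·0.65 + 0.75·0.35 = 0.555000
Posterior = 0.262500 / 0.555000 ≈ 0.473

P(misconfigured router | latency alert, DDoS attack) ≈ 0.473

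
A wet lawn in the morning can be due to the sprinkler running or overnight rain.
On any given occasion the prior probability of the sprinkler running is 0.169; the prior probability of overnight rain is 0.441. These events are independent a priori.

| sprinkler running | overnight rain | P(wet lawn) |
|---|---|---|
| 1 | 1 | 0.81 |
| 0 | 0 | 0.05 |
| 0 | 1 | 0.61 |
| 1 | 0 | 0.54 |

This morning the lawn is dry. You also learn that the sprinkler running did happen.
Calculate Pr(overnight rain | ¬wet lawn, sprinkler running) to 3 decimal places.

P(¬wet lawn | sprinkler running) = 0.46×0.559 + 0.19×0.441 = 0.257140 + 0.083790 = 0.340930
Of this, 0.083790 comes from 0.19×0.441 (the overnight rain=true cases).
P(overnight rain | ¬wet lawn, sprinkler running) = 0.083790 / 0.340930 ≈ 0.246

Pr(overnight rain | ¬wet lawn, sprinkler running) ≈ 0.246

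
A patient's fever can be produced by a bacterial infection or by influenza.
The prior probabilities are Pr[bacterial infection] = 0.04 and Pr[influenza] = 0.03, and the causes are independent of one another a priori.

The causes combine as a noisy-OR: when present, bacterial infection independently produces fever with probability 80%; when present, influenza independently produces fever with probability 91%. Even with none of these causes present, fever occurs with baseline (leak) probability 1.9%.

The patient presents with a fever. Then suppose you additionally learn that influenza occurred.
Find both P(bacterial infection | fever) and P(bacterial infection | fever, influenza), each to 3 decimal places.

P(bacterial infection | fever) ≈ 0.424; P(bacterial infection | fever, influenza) ≈ 0.043

Under noisy-OR, P(fever | causes) = 1 − (1−0.019)·∏(1−qᵢ) over the active causes.
Enumerate the 4 (bacterial infection, influenza) configurations and weight by the priors:
  P(fever) = 0.019·0.96·0.97 + 0.91171·0.96·0.03 + 0.8038·0.04·0.97 + 0.982342·0.04·0.03
        = 0.017693 + 0.026257 + 0.031187 + 0.001179 = 0.076316
The terms with bacterial infection present sum to 0.032366, so
  P(bacterial infection | fever) = 0.032366 / 0.076316 ≈ 0.424

Now condition on the additional information:
P(fever | influenza) = 0.91171×0.96 + 0.982342×0.04 = 0.875242 + 0.039294 = 0.914536
Of this, 0.039294 comes from 0.982342×0.04 (the bacterial infection=true cases).
P(bacterial infection | fever, influenza) = 0.039294 / 0.914536 ≈ 0.043
This is intercausal reasoning (explaining away): once influenza accounts for the fever, bacterial infection becomes less likely.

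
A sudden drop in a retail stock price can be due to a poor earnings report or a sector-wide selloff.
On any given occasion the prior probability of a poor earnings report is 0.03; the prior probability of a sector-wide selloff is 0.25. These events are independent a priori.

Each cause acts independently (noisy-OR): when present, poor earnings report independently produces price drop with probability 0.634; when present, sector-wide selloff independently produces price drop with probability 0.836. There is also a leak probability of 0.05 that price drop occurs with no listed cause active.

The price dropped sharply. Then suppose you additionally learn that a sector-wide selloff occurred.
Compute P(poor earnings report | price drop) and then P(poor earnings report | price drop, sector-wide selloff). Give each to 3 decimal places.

P(poor earnings report | price drop) ≈ 0.083; P(poor earnings report | price drop, sector-wide selloff) ≈ 0.033

Under noisy-OR, P(price drop | causes) = 1 − (1−0.05)·∏(1−qᵢ) over the active causes.
Numerator (weight on configurations with poor earnings report): 0.014677 + 0.007072 = 0.021749
The normalizing constant is 0.05×0.97×0.75 + 0.8442×0.97×0.25 + 0.6523×0.03×0.75 + 0.942977×0.03×0.25 = 0.262842
Posterior = 0.021749 / 0.262842 ≈ 0.083

Now also conditioning on sector-wide selloff=true:
Enumerate both values of poor earnings report and weight by the priors:
  P(price drop | sector-wide selloff) = 0.8442×0.97 + 0.942977×0.03
        = 0.818874 + 0.028289 = 0.847163
The terms with poor earnings report present sum to 0.028289, so
  P(poor earnings report | price drop, sector-wide selloff) = 0.028289 / 0.847163 ≈ 0.033
— sector-wide selloff explains away the evidence for poor earnings report.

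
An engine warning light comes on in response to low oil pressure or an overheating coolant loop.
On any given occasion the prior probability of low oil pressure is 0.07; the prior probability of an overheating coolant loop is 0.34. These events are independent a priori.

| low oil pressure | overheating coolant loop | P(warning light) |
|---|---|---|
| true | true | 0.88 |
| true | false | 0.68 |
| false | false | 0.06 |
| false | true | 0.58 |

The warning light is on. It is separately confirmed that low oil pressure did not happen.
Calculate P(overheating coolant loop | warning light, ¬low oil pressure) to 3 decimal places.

P(warning light | ¬low oil pressure) = 0.06×0.66 + 0.58×0.34 = 0.039600 + 0.197200 = 0.236800
The overheating coolant loop-present share is 0.58×0.34 = 0.197200.
P(overheating coolant loop | warning light, ¬low oil pressure) = 0.197200 / 0.236800 ≈ 0.833

P(overheating coolant loop | warning light, ¬low oil pressure) ≈ 0.833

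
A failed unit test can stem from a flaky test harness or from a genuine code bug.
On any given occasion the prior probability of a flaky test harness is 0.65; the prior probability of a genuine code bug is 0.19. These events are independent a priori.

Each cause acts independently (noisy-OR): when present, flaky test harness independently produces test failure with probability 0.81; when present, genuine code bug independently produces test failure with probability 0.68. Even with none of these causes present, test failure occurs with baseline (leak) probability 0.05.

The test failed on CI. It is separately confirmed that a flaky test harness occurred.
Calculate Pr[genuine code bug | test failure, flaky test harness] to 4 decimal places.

Pr[genuine code bug | test failure, flaky test harness] ≈ 0.2124

Under noisy-OR, P(test failure | causes) = 1 − (1−0.05)·∏(1−qᵢ) over the active causes.
Weight on genuine code bug=true, given the evidence: 0.94224*0.19 = 0.179026
Normalizer over all consistent configurations: 0.8195*0.81 + 0.94224*0.19 = 0.842821
P(genuine code bug | test failure, flaky test harness) = 0.179026/0.842821 ≈ 0.2124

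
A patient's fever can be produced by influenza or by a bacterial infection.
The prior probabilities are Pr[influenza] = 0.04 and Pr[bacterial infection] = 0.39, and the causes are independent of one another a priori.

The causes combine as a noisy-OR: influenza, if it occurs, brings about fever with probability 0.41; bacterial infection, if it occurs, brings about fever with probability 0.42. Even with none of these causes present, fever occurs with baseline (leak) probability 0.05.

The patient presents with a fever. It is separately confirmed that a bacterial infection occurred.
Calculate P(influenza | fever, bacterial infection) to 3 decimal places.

Under noisy-OR, P(fever | causes) = 1 − (1−0.05)·∏(1−qᵢ) over the active causes.
P(fever | bacterial infection) = 0.449×0.96 + 0.67491×0.04 = 0.431040 + 0.026996 = 0.458036
Of this, 0.026996 comes from 0.67491×0.04 (the influenza=true cases).
So P(influenza | fever, bacterial infection) = 0.026996/0.458036 ≈ 0.059.

P(influenza | fever, bacterial infection) ≈ 0.059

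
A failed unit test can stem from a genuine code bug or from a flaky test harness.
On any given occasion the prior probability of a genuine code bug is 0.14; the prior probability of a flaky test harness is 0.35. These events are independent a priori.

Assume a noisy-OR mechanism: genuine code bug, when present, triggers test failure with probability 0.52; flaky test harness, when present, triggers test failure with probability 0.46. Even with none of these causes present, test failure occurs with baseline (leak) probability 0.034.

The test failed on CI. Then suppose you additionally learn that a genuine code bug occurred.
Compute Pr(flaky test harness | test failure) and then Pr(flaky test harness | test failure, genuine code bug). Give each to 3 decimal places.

Under noisy-OR, P(test failure | causes) = 1 − (1−0.034)·∏(1−qᵢ) over the active causes.
P(test failure) = 0.034×0.86×0.65 + 0.47836×0.86×0.35 + 0.53632×0.14×0.65 + 0.749613×0.14×0.35 = 0.019006 + 0.143986 + 0.048805 + 0.036731 = 0.248528
Of this, 0.180717 comes from 0.143986 + 0.036731 (the flaky test harness=true cases).
P(flaky test harness | test failure) = 0.180717 / 0.248528 ≈ 0.727

With the extra evidence:
Enumerate both values of flaky test harness and weight by the priors:
  P(test failure | genuine code bug) = 0.53632*0.65 + 0.749613*0.35
        = 0.348608 + 0.262365 = 0.610973
Configurations with flaky test harness contribute 0.262365, so
  P(flaky test harness | test failure, genuine code bug) = 0.262365 / 0.610973 ≈ 0.429
Conditioning on genuine code bug lowers the posterior on flaky test harness: the classic explaining-away effect in a common-effect structure.

Pr(flaky test harness | test failure) ≈ 0.727; Pr(flaky test harness | test failure, genuine code bug) ≈ 0.429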